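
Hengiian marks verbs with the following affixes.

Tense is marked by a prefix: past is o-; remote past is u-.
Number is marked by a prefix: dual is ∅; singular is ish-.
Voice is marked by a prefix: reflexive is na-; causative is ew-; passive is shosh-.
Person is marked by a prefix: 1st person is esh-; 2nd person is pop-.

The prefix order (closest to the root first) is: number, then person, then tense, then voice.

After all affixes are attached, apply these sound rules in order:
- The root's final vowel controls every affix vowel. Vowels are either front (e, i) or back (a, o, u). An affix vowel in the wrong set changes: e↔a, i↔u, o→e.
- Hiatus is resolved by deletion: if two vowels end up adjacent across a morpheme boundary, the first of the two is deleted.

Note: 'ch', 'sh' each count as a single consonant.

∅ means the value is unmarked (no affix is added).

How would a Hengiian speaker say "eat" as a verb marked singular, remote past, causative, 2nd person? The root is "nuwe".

ewipepishnuwe

Attach number singular ish- → ishnuwe.
Attach person 2nd person pop- → popishnuwe.
Attach tense remote past u- → upopishnuwe.
Attach voice causative ew- → ewupopishnuwe.
Apply vowel harmony: ewupopishnuwe → ewipepishnuwe.
Vowel deletion: no change.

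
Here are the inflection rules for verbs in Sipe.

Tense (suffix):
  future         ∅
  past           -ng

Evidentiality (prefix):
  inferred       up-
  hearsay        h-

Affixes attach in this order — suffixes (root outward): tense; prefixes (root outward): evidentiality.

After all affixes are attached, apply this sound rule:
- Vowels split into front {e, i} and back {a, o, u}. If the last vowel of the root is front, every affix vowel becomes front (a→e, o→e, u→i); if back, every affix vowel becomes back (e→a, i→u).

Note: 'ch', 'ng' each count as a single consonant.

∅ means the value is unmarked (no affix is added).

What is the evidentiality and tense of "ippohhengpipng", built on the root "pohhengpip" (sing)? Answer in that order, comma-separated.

Segment: up-pohhengpip-ng.
evidentiality: up- → inferred.
tense: -ng → past.

inferred, past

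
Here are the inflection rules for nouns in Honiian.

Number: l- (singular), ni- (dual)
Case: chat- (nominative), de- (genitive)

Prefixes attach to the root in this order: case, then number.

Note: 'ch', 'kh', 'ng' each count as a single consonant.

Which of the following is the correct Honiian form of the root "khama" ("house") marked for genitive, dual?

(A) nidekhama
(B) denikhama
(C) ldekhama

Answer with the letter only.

A

Attach case genitive de- → dekhama.
Attach number dual ni- → nidekhama.
So the correct form is nidekhama, option (A).
(B) denikhama is wrong: it has the affixes in the wrong order.
(C) ldekhama is wrong: it uses singular instead of dual for number.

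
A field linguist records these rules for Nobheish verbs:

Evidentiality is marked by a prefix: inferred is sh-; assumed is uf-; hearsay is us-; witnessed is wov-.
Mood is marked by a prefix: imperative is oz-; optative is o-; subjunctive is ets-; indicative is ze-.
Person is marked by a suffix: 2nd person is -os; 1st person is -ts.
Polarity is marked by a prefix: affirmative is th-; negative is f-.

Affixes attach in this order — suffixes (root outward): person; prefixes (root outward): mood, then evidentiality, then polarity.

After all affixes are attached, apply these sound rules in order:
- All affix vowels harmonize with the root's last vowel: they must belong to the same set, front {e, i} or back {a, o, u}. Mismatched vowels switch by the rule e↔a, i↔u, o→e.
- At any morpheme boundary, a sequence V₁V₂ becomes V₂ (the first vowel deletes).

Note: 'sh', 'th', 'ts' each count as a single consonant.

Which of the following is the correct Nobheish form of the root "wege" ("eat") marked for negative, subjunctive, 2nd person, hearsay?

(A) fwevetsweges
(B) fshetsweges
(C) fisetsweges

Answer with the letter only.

C

Attach mood subjunctive ets- → etswege.
Attach person 2nd person -os → etswegeos.
Attach evidentiality hearsay us- → usetswegeos.
Attach polarity negative f- → fusetswegeos.
Apply vowel harmony: fusetswegeos → fisetswegees.
Apply vowel deletion: fisetswegees → fisetsweges.
So the correct form is fisetsweges, option (C).
(B) fshetsweges is wrong: it uses inferred instead of hearsay for evidentiality.
(A) fwevetsweges is wrong: it uses witnessed instead of hearsay for evidentiality.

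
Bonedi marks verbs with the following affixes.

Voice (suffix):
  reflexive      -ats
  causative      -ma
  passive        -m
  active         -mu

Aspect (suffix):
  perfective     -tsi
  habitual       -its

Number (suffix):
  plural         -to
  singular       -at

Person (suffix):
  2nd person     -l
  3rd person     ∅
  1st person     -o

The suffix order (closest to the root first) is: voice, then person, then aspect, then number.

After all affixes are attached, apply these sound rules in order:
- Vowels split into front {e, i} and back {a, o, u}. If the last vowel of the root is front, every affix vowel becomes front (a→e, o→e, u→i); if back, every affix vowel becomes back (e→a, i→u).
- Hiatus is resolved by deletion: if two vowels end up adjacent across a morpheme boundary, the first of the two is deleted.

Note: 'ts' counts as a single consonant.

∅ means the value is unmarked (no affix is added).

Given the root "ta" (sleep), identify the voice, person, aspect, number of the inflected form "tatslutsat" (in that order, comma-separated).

reflexive, 2nd person, habitual, singular

Segment: ta-ats-l-its-at.
voice: -ats → reflexive.
person: -l → 2nd person.
aspect: -its → habitual.
number: -at → singular.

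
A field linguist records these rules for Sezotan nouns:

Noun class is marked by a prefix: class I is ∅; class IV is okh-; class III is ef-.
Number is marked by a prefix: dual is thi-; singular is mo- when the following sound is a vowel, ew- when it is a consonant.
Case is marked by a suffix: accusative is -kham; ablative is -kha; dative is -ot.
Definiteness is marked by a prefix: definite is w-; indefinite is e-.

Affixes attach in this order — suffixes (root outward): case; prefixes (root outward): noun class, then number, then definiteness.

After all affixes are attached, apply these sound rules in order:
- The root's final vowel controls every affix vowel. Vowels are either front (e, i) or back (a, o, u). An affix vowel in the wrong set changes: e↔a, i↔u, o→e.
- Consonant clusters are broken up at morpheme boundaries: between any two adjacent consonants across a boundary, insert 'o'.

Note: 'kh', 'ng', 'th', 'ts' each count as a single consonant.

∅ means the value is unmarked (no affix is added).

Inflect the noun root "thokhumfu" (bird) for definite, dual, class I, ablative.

noun class = class I: zero marking, form stays thokhumfu.
Attach number dual thi- → thithokhumfu.
Attach case ablative -kha → thithokhumfukha.
Attach definiteness definite w- → wthithokhumfukha.
Apply vowel harmony: wthithokhumfukha → wthuthokhumfukha.
Apply epenthesis: wthuthokhumfukha → wothuthokhumfukha.

wothuthokhumfukha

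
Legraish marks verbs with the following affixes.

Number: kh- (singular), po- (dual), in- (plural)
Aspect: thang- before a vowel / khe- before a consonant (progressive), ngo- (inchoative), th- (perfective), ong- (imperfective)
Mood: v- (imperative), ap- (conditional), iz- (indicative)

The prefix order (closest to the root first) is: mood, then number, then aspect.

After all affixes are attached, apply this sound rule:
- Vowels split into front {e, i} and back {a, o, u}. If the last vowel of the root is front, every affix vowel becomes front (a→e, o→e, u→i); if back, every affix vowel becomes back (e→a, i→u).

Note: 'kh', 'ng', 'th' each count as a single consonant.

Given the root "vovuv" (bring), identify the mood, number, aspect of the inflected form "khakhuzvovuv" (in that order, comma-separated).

indicative, singular, progressive

Segment: khe-kh-iz-vovuv.
mood: iz- → indicative.
number: kh- → singular.
aspect: thang/khe- → progressive.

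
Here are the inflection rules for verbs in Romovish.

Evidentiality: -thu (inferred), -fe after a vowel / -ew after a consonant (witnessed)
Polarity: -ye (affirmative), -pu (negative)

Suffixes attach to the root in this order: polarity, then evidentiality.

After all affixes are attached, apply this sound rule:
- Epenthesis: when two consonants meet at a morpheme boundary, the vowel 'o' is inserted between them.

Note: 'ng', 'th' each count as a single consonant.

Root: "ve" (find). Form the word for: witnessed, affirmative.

veyefe

Attach polarity affirmative -ye → veye.
Attach evidentiality witnessed -fe (after vowel 'e') → veyefe.
Epenthesis: no change.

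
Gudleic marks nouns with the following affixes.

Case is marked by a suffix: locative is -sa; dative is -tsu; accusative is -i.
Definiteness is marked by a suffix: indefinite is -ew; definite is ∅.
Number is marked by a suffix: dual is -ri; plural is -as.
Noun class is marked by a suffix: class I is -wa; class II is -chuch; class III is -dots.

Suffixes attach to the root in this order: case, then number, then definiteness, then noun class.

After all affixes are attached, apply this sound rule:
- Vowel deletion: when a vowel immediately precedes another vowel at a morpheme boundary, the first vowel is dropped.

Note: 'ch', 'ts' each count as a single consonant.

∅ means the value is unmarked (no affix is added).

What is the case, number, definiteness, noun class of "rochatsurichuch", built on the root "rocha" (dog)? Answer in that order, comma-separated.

Segment: rocha-tsu-ri-chuch.
case: -tsu → dative.
number: -ri → dual.
definiteness: ∅ → definite.
noun class: -chuch → class II.

dative, dual, definite, class II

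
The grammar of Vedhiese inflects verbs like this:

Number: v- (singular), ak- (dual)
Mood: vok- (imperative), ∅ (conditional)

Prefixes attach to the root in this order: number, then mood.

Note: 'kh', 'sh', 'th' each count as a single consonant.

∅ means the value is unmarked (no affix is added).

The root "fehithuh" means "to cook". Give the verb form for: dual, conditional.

Attach number dual ak- → akfehithuh.
mood = conditional: zero marking, form stays akfehithuh.

akfehithuh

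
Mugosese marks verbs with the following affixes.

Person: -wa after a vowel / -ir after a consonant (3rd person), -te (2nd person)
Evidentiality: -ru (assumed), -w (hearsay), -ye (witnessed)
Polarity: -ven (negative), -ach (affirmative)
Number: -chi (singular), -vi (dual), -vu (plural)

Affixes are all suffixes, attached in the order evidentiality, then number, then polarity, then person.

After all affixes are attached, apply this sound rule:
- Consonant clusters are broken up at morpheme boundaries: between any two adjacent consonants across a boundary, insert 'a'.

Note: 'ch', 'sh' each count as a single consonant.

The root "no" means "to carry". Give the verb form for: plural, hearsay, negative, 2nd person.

Attach evidentiality hearsay -w → now.
Attach number plural -vu → nowvu.
Attach polarity negative -ven → nowvuven.
Attach person 2nd person -te → nowvuvente.
Apply epenthesis: nowvuvente → nowavuvenate.

nowavuvenate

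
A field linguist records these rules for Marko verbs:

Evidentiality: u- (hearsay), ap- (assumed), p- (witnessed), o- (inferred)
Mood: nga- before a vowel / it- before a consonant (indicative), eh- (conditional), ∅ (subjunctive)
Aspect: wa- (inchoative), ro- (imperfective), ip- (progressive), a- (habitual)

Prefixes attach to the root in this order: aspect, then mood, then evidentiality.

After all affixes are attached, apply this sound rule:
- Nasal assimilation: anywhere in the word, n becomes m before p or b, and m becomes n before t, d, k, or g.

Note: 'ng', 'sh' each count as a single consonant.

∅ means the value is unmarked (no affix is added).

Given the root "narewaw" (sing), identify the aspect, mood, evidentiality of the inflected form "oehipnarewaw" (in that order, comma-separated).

progressive, conditional, inferred

Segment: o-eh-ip-narewaw.
aspect: ip- → progressive.
mood: eh- → conditional.
evidentiality: o- → inferred.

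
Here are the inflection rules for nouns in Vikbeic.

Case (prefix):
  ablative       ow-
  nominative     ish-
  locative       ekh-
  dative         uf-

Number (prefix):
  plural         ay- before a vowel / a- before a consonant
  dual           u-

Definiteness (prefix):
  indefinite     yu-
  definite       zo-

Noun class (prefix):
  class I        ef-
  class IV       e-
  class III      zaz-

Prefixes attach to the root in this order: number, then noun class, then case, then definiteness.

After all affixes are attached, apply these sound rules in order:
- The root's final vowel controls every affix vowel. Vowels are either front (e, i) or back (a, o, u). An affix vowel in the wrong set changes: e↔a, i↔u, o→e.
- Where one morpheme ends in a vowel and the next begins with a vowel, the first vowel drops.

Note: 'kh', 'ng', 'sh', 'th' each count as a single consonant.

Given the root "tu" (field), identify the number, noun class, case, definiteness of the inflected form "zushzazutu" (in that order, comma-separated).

Segment: zo-ish-zaz-u-tu.
number: u- → dual.
noun class: zaz- → class III.
case: ish- → nominative.
definiteness: zo- → definite.

dual, class III, nominative, definite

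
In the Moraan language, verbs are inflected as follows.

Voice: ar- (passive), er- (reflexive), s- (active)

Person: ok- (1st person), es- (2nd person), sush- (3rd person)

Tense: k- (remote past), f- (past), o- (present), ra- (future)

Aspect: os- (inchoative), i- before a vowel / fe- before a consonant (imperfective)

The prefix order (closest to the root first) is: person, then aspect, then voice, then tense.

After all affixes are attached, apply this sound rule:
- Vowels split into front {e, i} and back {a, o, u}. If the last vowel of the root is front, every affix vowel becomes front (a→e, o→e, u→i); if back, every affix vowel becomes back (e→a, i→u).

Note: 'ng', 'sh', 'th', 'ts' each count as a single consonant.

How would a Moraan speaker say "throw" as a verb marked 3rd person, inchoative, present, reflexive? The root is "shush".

oarossushshush

Attach person 3rd person sush- → sushshush.
Attach aspect inchoative os- → ossushshush.
Attach voice reflexive er- → erossushshush.
Attach tense present o- → oerossushshush.
Apply vowel harmony: oerossushshush → oarossushshush.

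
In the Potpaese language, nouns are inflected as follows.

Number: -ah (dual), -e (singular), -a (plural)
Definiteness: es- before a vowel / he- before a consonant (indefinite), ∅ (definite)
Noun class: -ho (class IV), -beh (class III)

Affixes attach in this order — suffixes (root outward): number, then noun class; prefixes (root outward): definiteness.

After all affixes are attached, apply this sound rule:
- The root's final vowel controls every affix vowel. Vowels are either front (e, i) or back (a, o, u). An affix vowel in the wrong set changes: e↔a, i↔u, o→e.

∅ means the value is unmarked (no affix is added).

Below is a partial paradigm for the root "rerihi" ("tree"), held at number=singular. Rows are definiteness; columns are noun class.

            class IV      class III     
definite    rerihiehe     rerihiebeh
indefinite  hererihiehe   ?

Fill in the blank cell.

Attach number singular -e → rerihie.
Attach noun class class III -beh → rerihiebeh.
Attach definiteness indefinite he- (before consonant 'r') → hererihiebeh.
Vowel harmony: no change.

hererihiebeh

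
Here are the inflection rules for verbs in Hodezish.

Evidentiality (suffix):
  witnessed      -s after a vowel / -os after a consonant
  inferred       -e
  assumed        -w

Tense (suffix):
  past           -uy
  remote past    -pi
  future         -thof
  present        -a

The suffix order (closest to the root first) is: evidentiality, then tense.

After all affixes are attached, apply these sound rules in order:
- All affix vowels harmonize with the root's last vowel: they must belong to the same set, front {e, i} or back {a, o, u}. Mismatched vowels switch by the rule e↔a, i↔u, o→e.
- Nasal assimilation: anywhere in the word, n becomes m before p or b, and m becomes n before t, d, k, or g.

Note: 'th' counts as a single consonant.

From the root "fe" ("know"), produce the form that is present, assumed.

Attach evidentiality assumed -w → few.
Attach tense present -a → fewa.
Apply vowel harmony: fewa → fewe.
Nasal assimilation: no change.

fewe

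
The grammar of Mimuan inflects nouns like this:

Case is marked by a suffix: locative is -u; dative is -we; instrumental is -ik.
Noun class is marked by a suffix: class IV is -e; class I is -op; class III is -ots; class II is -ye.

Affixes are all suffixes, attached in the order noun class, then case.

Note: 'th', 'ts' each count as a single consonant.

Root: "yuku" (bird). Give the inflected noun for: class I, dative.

yukuopwe

Attach noun class class I -op → yukuop.
Attach case dative -we → yukuopwe.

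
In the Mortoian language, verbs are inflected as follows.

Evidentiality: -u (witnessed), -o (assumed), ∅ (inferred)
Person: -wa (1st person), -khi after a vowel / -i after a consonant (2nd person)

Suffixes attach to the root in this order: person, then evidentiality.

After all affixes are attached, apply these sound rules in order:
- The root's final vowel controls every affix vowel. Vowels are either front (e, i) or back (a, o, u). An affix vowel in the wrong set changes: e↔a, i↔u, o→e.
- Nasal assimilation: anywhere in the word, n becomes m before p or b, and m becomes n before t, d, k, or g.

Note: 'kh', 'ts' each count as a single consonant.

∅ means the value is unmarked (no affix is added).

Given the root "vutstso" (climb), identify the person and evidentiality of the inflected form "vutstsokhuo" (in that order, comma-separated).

Segment: vutstso-khi-o.
person: -khi/i → 2nd person.
evidentiality: -o → assumed.

2nd person, assumed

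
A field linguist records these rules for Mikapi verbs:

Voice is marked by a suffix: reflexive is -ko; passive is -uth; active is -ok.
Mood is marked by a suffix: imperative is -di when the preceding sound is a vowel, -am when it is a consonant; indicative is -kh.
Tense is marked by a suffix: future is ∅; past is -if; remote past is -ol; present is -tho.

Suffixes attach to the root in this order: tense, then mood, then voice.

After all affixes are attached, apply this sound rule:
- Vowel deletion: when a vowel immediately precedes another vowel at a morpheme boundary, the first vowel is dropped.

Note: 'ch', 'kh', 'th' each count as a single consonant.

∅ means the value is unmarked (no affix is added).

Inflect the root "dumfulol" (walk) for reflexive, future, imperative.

tense = future: zero marking, form stays dumfulol.
Attach mood imperative -am (after consonant 'l') → dumfulolam.
Attach voice reflexive -ko → dumfulolamko.
Vowel deletion: no change.

dumfulolamko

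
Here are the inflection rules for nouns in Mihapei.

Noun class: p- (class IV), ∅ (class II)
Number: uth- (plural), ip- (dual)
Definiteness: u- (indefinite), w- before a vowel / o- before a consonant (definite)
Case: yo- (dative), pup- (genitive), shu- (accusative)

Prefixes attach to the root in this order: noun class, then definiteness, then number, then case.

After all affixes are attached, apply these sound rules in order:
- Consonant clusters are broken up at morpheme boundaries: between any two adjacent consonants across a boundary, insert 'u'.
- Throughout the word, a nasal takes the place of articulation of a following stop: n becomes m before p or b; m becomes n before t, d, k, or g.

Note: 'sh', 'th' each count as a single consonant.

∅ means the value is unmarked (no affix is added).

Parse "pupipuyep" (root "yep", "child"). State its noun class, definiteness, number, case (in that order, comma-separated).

class II, indefinite, dual, genitive

Segment: pup-ip-u-yep.
noun class: ∅ → class II.
definiteness: u- → indefinite.
number: ip- → dual.
case: pup- → genitive.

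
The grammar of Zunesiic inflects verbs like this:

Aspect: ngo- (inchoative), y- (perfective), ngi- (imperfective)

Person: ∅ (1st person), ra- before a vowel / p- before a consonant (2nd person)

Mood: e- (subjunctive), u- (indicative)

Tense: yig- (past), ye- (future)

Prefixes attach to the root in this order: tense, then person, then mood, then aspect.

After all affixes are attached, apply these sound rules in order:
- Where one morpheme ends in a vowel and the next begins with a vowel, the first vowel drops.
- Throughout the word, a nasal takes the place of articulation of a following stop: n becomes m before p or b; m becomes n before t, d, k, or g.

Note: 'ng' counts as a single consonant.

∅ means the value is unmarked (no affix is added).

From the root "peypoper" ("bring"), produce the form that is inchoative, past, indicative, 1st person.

nguyigpeypoper

Attach tense past yig- → yigpeypoper.
person = 1st person: zero marking, form stays yigpeypoper.
Attach mood indicative u- → uyigpeypoper.
Attach aspect inchoative ngo- → ngouyigpeypoper.
Apply vowel deletion: ngouyigpeypoper → nguyigpeypoper.
Nasal assimilation: no change.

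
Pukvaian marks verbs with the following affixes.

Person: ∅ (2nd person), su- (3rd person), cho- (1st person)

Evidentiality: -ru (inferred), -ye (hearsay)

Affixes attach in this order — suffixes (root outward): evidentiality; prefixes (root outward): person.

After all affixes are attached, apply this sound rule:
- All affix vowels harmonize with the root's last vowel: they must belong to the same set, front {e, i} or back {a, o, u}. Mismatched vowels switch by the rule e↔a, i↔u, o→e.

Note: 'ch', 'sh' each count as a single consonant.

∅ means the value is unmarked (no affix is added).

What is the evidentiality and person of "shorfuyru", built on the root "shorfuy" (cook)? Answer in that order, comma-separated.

Segment: shorfuy-ru.
evidentiality: -ru → inferred.
person: ∅ → 2nd person.

inferred, 2nd person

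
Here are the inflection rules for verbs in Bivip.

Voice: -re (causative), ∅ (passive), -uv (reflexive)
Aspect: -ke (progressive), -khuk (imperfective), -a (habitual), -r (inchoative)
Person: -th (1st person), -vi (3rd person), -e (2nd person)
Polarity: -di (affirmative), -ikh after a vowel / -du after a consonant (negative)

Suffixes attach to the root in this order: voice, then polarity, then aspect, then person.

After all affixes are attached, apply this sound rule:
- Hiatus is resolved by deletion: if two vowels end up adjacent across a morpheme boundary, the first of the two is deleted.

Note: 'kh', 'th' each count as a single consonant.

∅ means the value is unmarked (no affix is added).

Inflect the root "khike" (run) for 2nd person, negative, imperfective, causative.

Attach voice causative -re → khikere.
Attach polarity negative -ikh (after vowel 'e') → khikereikh.
Attach aspect imperfective -khuk → khikereikhkhuk.
Attach person 2nd person -e → khikereikhkhuke.
Apply vowel deletion: khikereikhkhuke → khikerikhkhuke.

khikerikhkhuke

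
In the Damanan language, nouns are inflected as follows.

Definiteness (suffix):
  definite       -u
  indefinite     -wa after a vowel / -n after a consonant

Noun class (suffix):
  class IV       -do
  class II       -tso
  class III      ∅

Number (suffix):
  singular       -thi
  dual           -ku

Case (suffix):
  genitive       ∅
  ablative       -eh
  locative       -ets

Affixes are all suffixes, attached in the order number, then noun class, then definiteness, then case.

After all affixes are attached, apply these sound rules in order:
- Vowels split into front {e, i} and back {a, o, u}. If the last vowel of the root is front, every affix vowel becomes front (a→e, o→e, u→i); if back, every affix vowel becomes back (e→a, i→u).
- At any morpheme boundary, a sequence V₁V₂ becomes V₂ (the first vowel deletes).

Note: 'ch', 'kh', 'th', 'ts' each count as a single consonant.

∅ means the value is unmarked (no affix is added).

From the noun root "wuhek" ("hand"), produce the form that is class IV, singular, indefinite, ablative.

Attach number singular -thi → wuhekthi.
Attach noun class class IV -do → wuhekthido.
Attach definiteness indefinite -wa (after vowel 'o') → wuhekthidowa.
Attach case ablative -eh → wuhekthidowaeh.
Apply vowel harmony: wuhekthidowaeh → wuhekthideweeh.
Apply vowel deletion: wuhekthideweeh → wuhekthideweh.

wuhekthideweh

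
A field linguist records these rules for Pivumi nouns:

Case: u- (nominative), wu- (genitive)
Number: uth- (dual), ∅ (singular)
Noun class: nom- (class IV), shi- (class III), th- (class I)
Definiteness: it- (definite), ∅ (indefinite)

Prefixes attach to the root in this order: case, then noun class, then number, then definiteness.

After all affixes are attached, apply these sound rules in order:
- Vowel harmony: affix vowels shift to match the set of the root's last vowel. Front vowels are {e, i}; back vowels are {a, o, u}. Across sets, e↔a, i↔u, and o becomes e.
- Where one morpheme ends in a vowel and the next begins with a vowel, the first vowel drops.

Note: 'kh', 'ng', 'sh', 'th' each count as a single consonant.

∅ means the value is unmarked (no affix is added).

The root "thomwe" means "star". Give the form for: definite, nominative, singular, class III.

Attach case nominative u- → uthomwe.
Attach noun class class III shi- → shiuthomwe.
number = singular: zero marking, form stays shiuthomwe.
Attach definiteness definite it- → itshiuthomwe.
Apply vowel harmony: itshiuthomwe → itshiithomwe.
Apply vowel deletion: itshiithomwe → itshithomwe.

itshithomwe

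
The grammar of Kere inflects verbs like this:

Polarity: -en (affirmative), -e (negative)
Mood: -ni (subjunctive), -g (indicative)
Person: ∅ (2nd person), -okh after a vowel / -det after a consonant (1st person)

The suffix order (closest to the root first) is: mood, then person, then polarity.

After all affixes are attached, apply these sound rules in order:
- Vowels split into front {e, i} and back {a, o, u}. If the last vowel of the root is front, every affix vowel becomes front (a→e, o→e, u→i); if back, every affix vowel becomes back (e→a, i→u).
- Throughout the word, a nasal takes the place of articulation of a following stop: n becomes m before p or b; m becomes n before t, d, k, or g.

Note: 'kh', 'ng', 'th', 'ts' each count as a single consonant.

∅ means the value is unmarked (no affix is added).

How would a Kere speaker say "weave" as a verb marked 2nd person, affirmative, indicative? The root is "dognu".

dognugan

Attach mood indicative -g → dognug.
person = 2nd person: zero marking, form stays dognug.
Attach polarity affirmative -en → dognugen.
Apply vowel harmony: dognugen → dognugan.
Nasal assimilation: no change.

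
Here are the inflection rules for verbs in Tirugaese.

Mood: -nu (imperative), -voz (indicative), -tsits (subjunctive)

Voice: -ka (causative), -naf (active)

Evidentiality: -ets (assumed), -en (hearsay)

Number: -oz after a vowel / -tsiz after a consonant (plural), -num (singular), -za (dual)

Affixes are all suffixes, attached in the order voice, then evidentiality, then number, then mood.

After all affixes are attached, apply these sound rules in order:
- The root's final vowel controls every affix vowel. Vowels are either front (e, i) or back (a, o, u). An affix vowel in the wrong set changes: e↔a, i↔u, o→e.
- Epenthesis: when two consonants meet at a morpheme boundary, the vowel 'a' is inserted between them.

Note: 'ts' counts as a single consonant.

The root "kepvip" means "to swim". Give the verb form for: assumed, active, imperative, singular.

Attach voice active -naf → kepvipnaf.
Attach evidentiality assumed -ets → kepvipnafets.
Attach number singular -num → kepvipnafetsnum.
Attach mood imperative -nu → kepvipnafetsnumnu.
Apply vowel harmony: kepvipnafetsnumnu → kepvipnefetsnimni.
Apply epenthesis: kepvipnefetsnimni → kepvipanefetsanimani.

kepvipanefetsanimani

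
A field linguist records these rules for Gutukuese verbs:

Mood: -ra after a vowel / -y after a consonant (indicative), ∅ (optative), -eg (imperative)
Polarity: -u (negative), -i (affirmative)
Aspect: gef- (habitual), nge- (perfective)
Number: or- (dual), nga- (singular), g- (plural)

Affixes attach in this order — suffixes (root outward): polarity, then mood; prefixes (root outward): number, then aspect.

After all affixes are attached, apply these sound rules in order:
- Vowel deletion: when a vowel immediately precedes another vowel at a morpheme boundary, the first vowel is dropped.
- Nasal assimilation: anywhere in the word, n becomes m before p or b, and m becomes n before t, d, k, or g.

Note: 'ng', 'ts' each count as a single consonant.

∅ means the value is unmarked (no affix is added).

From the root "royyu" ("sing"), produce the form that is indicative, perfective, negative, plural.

ngegroyyura

Attach number plural g- → groyyu.
Attach polarity negative -u → groyyuu.
Attach mood indicative -ra (after vowel 'u') → groyyuura.
Attach aspect perfective nge- → ngegroyyuura.
Apply vowel deletion: ngegroyyuura → ngegroyyura.
Nasal assimilation: no change.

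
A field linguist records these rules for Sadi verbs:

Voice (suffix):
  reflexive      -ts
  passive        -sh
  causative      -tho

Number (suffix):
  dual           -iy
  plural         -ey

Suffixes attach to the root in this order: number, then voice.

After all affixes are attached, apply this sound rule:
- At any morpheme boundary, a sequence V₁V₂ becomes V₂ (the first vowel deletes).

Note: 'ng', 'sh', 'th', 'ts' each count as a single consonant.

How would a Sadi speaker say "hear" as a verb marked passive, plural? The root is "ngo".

Attach number plural -ey → ngoey.
Attach voice passive -sh → ngoeysh.
Apply vowel deletion: ngoeysh → ngeysh.

ngeysh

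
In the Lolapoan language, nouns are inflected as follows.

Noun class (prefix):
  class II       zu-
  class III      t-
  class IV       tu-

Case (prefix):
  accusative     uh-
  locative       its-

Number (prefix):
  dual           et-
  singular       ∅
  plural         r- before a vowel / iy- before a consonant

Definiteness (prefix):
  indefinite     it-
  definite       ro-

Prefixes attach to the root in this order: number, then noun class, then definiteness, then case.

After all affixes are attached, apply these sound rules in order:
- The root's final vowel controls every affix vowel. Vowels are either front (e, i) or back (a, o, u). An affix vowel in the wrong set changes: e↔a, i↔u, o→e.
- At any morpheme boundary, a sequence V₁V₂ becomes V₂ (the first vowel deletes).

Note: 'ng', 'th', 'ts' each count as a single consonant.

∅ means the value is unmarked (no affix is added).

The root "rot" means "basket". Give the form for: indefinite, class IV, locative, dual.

utsuttatrot

Attach number dual et- → etrot.
Attach noun class class IV tu- → tuetrot.
Attach definiteness indefinite it- → ittuetrot.
Attach case locative its- → itsittuetrot.
Apply vowel harmony: itsittuetrot → utsuttuatrot.
Apply vowel deletion: utsuttuatrot → utsuttatrot.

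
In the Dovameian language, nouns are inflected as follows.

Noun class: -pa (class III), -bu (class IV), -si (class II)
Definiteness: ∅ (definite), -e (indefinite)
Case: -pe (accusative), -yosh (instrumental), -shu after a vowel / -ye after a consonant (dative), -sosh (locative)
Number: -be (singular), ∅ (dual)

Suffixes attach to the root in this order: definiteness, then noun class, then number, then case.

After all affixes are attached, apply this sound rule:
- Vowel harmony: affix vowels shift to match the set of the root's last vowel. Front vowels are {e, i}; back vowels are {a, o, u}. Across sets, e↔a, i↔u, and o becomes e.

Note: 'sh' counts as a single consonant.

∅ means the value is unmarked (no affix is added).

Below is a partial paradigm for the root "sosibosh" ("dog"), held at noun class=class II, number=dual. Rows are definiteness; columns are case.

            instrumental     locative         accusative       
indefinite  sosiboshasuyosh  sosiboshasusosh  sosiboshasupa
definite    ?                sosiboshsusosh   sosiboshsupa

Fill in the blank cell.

sosiboshsuyosh

definiteness = definite: zero marking, form stays sosibosh.
Attach noun class class II -si → sosiboshsi.
number = dual: zero marking, form stays sosiboshsi.
Attach case instrumental -yosh → sosiboshsiyosh.
Apply vowel harmony: sosiboshsiyosh → sosiboshsuyosh.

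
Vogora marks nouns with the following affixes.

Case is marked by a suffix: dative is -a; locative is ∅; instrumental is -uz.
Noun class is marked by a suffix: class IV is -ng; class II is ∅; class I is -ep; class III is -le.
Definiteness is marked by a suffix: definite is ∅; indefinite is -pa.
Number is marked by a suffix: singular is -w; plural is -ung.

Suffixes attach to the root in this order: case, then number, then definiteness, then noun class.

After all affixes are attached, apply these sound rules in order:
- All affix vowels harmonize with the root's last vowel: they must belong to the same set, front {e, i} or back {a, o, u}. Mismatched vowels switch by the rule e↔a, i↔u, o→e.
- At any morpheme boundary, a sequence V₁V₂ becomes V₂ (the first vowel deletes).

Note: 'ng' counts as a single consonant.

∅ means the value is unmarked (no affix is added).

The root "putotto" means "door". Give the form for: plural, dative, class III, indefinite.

putottungpala

Attach case dative -a → putottoa.
Attach number plural -ung → putottoaung.
Attach definiteness indefinite -pa → putottoaungpa.
Attach noun class class III -le → putottoaungpale.
Apply vowel harmony: putottoaungpale → putottoaungpala.
Apply vowel deletion: putottoaungpala → putottungpala.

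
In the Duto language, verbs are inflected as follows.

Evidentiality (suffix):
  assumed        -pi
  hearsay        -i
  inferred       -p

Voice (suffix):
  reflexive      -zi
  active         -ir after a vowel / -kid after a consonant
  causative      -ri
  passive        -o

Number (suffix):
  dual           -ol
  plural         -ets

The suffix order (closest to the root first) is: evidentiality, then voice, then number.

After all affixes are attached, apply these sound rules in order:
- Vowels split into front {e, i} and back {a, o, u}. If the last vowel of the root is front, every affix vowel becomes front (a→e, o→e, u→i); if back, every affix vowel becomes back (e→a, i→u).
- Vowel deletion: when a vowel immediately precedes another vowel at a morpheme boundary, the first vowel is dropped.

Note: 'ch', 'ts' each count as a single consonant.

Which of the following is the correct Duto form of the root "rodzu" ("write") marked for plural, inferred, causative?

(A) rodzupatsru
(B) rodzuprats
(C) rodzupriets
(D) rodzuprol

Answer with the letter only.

B

Attach evidentiality inferred -p → rodzup.
Attach voice causative -ri → rodzupri.
Attach number plural -ets → rodzupriets.
Apply vowel harmony: rodzupriets → rodzupruats.
Apply vowel deletion: rodzupruats → rodzuprats.
So the correct form is rodzuprats, option (B).
(D) rodzuprol is wrong: it uses dual instead of plural for number.
(C) rodzupriets is wrong: it fails to apply the sound rule(s).
(A) rodzupatsru is wrong: it has the affixes in the wrong order.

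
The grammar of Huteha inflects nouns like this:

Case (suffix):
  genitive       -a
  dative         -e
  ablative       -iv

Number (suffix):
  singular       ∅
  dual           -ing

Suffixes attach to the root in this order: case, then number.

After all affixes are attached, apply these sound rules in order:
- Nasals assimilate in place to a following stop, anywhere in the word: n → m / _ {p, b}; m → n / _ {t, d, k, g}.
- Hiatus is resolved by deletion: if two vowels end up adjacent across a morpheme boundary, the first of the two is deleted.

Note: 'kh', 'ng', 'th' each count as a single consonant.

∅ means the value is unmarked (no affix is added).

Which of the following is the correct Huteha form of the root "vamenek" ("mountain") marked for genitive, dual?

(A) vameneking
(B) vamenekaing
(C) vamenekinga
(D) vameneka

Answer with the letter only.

A

Attach case genitive -a → vameneka.
Attach number dual -ing → vamenekaing.
Nasal assimilation: no change.
Apply vowel deletion: vamenekaing → vameneking.
So the correct form is vameneking, option (A).
(D) vameneka is wrong: it uses singular instead of dual for number.
(C) vamenekinga is wrong: it has the affixes in the wrong order.
(B) vamenekaing is wrong: it fails to apply the sound rule(s).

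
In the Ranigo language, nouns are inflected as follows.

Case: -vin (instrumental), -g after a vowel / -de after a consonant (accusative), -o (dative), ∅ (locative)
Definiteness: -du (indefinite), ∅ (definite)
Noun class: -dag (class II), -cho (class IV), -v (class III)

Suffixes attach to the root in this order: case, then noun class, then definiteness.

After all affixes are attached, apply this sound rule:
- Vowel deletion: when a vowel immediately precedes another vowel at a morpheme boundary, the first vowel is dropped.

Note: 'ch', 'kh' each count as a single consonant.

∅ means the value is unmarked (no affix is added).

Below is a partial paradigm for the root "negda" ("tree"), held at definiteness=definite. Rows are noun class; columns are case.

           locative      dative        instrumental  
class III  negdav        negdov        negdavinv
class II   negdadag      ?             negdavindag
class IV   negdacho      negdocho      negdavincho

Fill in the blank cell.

Attach case dative -o → negdao.
Attach noun class class II -dag → negdaodag.
definiteness = definite: zero marking, form stays negdaodag.
Apply vowel deletion: negdaodag → negdodag.

negdodag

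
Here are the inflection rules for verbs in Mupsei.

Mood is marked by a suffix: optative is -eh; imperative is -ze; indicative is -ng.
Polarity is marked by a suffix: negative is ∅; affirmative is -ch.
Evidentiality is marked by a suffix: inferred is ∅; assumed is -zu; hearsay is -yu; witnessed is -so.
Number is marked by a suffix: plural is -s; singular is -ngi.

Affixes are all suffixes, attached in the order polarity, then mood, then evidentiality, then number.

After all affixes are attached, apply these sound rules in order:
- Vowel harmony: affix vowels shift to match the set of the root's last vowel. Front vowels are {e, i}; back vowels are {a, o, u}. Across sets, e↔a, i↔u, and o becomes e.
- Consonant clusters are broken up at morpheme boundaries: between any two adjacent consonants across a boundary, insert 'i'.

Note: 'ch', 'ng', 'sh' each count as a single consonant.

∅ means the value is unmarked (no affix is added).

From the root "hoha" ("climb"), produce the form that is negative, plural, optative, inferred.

hohaahis

polarity = negative: zero marking, form stays hoha.
Attach mood optative -eh → hohaeh.
evidentiality = inferred: zero marking, form stays hohaeh.
Attach number plural -s → hohaehs.
Apply vowel harmony: hohaehs → hohaahs.
Apply epenthesis: hohaahs → hohaahis.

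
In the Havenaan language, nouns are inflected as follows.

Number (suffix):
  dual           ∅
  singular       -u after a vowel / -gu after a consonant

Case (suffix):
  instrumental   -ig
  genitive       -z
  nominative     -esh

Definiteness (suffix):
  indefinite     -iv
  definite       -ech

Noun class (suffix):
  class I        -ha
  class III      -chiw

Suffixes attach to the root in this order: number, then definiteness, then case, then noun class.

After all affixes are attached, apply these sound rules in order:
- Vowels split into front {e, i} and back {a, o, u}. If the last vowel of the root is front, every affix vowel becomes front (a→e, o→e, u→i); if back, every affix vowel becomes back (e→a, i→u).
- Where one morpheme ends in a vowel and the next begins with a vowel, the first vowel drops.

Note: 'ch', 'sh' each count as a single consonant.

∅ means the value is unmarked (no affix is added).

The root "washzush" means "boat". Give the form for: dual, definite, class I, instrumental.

washzushachugha

number = dual: zero marking, form stays washzush.
Attach definiteness definite -ech → washzushech.
Attach case instrumental -ig → washzushechig.
Attach noun class class I -ha → washzushechigha.
Apply vowel harmony: washzushechigha → washzushachugha.
Vowel deletion: no change.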